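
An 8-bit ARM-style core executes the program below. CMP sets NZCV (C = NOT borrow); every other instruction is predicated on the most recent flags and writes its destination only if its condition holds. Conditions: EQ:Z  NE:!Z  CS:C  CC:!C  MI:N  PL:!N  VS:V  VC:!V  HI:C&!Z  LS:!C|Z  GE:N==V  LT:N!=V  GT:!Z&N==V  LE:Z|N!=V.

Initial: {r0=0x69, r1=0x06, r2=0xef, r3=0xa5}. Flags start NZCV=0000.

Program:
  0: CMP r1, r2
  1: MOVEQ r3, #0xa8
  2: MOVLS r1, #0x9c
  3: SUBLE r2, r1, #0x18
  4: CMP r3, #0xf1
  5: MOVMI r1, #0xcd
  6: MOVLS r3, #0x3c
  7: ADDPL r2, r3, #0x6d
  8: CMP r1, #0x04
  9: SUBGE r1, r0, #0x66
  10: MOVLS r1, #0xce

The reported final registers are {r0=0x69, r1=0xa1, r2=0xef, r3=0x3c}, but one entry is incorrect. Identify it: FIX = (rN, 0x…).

[0] flags=0000 → (cmp)
[1] flags=0000 EQ?F → skip
[2] flags=0000 LS?T → r1=0x9c
[3] flags=0000 LE?F → skip
[4] flags=1000 → (cmp)
[5] flags=1000 MI?T → r1=0xcd
[6] flags=1000 LS?T → r3=0x3c
[7] flags=1000 PL?F → skip
[8] flags=1010 → (cmp)
[9] flags=1010 GE?F → skip
[10] flags=1010 LS?F → skip

FIX = (r1, 0xcd)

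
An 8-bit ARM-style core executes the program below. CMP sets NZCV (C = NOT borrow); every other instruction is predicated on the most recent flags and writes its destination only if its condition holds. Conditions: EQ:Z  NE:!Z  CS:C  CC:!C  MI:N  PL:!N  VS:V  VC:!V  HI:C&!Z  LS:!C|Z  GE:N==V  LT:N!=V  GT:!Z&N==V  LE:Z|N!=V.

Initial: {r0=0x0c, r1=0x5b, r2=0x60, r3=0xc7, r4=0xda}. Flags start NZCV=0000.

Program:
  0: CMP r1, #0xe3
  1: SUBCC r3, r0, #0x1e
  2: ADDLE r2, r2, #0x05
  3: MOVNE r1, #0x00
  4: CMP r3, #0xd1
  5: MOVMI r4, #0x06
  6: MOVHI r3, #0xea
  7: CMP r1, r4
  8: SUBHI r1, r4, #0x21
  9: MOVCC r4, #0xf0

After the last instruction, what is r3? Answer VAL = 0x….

[0] flags=0000 → (cmp)
[1] flags=0000 CC?T → r3=0xee
[2] flags=0000 LE?F → skip
[3] flags=0000 NE?T → r1=0x00
[4] flags=0010 → (cmp)
[5] flags=0010 MI?F → skip
[6] flags=0010 HI?T → r3=0xea
[7] flags=0000 → (cmp)
[8] flags=0000 HI?F → skip
[9] flags=0000 CC?T → r4=0xf0

VAL = 0xea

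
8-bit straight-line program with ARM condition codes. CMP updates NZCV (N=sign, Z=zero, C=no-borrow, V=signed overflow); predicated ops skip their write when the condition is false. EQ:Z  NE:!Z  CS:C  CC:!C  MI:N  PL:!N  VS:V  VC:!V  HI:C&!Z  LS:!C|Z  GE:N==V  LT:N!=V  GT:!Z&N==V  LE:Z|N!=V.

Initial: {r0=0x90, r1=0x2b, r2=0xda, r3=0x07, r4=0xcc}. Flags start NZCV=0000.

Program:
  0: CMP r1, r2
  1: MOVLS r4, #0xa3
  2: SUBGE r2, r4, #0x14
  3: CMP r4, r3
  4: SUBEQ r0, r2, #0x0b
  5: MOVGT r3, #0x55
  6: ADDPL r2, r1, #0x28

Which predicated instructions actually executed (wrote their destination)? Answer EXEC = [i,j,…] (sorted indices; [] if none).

0: ✓ CMP  NZCV=0000
1: ✓ MOVLS  r4←0xa3
2: ✓ SUBGE  r2←0x8f
3: ✓ CMP  NZCV=1010
4: · SUBEQ
5: · MOVGT
6: · ADDPL

EXEC = [1,2]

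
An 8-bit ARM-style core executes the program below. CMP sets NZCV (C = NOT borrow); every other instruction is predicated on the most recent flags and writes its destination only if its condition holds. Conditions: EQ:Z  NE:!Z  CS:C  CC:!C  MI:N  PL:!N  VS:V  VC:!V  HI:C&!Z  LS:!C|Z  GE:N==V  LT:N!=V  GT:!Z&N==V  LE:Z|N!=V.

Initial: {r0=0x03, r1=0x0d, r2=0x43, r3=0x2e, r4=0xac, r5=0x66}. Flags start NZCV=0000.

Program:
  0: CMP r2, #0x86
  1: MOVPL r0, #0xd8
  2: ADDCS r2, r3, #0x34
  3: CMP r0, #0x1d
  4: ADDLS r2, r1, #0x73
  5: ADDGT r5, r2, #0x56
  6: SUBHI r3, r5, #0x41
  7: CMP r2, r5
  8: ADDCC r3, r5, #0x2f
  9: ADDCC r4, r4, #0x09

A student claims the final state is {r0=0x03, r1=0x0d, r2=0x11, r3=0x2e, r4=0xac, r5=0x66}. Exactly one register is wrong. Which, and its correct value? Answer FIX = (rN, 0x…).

FIX = (r2, 0x80)

0: ✓ CMP  NZCV=1001
1: · MOVPL
2: · ADDCS
3: ✓ CMP  NZCV=1000
4: ✓ ADDLS  r2←0x80
5: · ADDGT
6: · SUBHI
7: ✓ CMP  NZCV=0011
8: · ADDCC
9: · ADDCC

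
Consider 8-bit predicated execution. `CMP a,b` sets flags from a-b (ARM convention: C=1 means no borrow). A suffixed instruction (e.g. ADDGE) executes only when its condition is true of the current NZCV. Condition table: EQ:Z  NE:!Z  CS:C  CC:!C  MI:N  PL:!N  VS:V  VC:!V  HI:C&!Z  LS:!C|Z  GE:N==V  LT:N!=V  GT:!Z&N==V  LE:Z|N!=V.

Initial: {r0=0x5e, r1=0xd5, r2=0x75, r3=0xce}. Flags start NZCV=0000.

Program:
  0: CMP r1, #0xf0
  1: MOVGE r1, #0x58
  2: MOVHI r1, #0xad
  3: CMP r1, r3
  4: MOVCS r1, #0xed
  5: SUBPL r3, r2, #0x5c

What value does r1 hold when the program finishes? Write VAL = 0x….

VAL = 0xed

[0] flags=1000 → (cmp)
[1] flags=1000 GE?F → skip
[2] flags=1000 HI?F → skip
[3] flags=0010 → (cmp)
[4] flags=0010 CS?T → r1=0xed
[5] flags=0010 PL?T → r3=0x19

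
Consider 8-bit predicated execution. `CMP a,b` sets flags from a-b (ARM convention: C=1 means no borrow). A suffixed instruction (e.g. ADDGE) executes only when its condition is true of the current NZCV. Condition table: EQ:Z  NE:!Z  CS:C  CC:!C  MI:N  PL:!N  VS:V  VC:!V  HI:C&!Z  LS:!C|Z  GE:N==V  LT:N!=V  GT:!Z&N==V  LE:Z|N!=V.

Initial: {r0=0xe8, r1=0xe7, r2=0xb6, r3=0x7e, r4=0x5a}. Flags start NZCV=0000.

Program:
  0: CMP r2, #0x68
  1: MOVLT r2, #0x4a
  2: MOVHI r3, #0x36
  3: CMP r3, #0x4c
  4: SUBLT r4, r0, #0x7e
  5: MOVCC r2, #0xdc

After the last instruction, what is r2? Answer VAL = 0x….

[0] flags=0011 → (cmp)
[1] flags=0011 LT?T → r2=0x4a
[2] flags=0011 HI?T → r3=0x36
[3] flags=1000 → (cmp)
[4] flags=1000 LT?T → r4=0x6a
[5] flags=1000 CC?T → r2=0xdc

VAL = 0xdc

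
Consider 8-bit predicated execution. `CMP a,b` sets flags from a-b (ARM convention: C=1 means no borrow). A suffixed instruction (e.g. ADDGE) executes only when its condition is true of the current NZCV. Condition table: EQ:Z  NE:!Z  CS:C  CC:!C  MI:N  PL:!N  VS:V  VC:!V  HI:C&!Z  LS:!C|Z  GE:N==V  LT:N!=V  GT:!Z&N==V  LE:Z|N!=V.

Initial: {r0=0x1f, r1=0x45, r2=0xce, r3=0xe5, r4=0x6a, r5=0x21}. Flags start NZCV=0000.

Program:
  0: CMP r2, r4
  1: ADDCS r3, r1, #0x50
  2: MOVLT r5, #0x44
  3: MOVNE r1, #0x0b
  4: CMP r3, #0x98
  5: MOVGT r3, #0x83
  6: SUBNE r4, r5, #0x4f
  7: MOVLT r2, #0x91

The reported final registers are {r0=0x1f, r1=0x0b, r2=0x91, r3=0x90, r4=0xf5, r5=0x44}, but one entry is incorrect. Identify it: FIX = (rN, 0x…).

0: ✓ CMP  NZCV=0011
1: ✓ ADDCS  r3←0x95
2: ✓ MOVLT  r5←0x44
3: ✓ MOVNE  r1←0x0b
4: ✓ CMP  NZCV=1000
5: · MOVGT
6: ✓ SUBNE  r4←0xf5
7: ✓ MOVLT  r2←0x91

FIX = (r3, 0x95)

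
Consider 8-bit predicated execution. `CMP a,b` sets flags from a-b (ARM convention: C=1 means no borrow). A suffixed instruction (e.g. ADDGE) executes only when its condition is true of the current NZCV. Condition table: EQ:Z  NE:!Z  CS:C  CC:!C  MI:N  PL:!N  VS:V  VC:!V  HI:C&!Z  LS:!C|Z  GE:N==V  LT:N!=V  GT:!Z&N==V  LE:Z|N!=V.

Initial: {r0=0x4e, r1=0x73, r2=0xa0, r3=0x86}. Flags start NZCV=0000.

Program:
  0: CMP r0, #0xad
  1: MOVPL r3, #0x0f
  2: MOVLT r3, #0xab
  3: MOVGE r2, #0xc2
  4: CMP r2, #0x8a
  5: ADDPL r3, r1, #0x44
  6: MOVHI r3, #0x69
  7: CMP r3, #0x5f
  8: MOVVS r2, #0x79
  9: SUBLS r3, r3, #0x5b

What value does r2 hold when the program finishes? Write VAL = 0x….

0: ✓ CMP  NZCV=1001
1: · MOVPL
2: · MOVLT
3: ✓ MOVGE  r2←0xc2
4: ✓ CMP  NZCV=0010
5: ✓ ADDPL  r3←0xb7
6: ✓ MOVHI  r3←0x69
7: ✓ CMP  NZCV=0010
8: · MOVVS
9: · SUBLS

VAL = 0xc2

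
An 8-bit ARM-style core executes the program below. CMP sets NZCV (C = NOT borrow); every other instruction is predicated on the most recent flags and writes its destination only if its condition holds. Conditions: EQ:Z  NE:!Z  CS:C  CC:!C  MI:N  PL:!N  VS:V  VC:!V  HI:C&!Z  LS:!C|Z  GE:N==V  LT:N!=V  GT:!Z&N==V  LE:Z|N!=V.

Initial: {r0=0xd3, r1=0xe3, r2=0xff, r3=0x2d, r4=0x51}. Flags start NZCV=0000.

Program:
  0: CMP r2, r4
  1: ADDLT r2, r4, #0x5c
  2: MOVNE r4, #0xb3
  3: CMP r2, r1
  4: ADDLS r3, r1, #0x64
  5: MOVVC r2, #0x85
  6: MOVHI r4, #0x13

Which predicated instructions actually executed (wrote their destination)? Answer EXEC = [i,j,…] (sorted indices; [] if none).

[0] flags=1010 → (cmp)
[1] flags=1010 LT?T → r2=0xad
[2] flags=1010 NE?T → r4=0xb3
[3] flags=1000 → (cmp)
[4] flags=1000 LS?T → r3=0x47
[5] flags=1000 VC?T → r2=0x85
[6] flags=1000 HI?F → skip

EXEC = [1,2,4,5]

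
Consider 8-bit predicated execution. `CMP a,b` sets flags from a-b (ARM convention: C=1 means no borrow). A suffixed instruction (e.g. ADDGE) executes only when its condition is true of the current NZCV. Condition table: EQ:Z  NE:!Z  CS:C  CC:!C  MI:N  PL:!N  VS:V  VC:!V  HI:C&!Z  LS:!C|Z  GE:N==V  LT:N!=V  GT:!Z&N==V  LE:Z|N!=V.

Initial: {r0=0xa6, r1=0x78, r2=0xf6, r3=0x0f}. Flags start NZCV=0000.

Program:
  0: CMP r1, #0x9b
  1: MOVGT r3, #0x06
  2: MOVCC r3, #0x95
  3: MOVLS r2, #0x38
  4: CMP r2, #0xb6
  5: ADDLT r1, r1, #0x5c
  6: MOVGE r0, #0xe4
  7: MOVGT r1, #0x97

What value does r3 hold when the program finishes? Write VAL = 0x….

[0] flags=1001 → (cmp)
[1] flags=1001 GT?T → r3=0x06
[2] flags=1001 CC?T → r3=0x95
[3] flags=1001 LS?T → r2=0x38
[4] flags=1001 → (cmp)
[5] flags=1001 LT?F → skip
[6] flags=1001 GE?T → r0=0xe4
[7] flags=1001 GT?T → r1=0x97

VAL = 0x95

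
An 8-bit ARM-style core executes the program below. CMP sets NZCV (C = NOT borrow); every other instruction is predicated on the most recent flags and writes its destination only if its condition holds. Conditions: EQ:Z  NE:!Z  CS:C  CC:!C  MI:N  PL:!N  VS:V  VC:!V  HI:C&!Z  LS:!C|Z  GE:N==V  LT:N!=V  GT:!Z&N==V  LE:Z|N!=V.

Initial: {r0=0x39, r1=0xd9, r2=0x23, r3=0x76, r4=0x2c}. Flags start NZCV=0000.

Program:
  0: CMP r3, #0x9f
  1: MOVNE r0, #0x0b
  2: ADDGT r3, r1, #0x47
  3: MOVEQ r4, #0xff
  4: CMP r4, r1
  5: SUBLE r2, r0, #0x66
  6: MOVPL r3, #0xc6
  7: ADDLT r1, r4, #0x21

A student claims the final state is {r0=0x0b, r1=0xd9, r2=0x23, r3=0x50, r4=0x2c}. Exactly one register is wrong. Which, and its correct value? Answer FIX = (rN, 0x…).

FIX = (r3, 0xc6)

[0] flags=1001 → (cmp)
[1] flags=1001 NE?T → r0=0x0b
[2] flags=1001 GT?T → r3=0x20
[3] flags=1001 EQ?F → skip
[4] flags=0000 → (cmp)
[5] flags=0000 LE?F → skip
[6] flags=0000 PL?T → r3=0xc6
[7] flags=0000 LT?F → skip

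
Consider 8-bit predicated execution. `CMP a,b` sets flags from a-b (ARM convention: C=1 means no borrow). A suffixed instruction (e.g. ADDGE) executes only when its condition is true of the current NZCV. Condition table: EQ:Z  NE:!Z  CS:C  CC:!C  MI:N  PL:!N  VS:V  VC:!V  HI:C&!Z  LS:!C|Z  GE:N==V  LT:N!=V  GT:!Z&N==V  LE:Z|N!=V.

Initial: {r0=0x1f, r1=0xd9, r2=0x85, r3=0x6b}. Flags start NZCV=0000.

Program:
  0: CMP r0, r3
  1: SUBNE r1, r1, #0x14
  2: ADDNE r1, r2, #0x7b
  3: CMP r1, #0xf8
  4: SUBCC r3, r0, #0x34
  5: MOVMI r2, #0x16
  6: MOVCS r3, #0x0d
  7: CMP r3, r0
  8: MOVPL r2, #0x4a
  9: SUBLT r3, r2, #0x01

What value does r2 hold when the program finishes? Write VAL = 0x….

[0] flags=1000 → (cmp)
[1] flags=1000 NE?T → r1=0xc5
[2] flags=1000 NE?T → r1=0x00
[3] flags=0000 → (cmp)
[4] flags=0000 CC?T → r3=0xeb
[5] flags=0000 MI?F → skip
[6] flags=0000 CS?F → skip
[7] flags=1010 → (cmp)
[8] flags=1010 PL?F → skip
[9] flags=1010 LT?T → r3=0x84

VAL = 0x85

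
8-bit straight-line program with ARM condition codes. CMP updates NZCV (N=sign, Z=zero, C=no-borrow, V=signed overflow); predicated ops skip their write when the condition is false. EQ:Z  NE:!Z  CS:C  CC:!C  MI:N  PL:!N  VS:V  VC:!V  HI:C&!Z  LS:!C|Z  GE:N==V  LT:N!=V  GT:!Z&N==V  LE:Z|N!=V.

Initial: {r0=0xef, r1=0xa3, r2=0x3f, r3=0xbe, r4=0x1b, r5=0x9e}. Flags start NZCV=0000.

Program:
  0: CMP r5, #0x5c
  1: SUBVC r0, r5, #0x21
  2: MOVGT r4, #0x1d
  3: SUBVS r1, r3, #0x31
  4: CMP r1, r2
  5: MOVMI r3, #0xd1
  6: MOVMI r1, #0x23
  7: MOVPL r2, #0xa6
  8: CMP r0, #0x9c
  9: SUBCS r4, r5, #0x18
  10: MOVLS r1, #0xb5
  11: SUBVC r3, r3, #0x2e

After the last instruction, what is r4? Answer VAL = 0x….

VAL = 0x86

[0] flags=0011 → (cmp)
[1] flags=0011 VC?F → skip
[2] flags=0011 GT?F → skip
[3] flags=0011 VS?T → r1=0x8d
[4] flags=0011 → (cmp)
[5] flags=0011 MI?F → skip
[6] flags=0011 MI?F → skip
[7] flags=0011 PL?T → r2=0xa6
[8] flags=0010 → (cmp)
[9] flags=0010 CS?T → r4=0x86
[10] flags=0010 LS?F → skip
[11] flags=0010 VC?T → r3=0x90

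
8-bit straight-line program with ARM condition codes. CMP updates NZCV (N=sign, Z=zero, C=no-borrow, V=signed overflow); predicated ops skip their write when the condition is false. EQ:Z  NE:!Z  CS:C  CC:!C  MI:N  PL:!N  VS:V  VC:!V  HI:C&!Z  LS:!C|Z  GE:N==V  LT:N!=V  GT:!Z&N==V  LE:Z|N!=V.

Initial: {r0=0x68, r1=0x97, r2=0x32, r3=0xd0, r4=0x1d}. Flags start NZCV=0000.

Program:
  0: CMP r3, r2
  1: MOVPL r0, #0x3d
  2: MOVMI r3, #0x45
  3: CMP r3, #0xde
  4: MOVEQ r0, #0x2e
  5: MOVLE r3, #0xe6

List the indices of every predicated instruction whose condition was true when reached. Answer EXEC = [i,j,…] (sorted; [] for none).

EXEC = [2]

[0] flags=1010 → (cmp)
[1] flags=1010 PL?F → skip
[2] flags=1010 MI?T → r3=0x45
[3] flags=0000 → (cmp)
[4] flags=0000 EQ?F → skip
[5] flags=0000 LE?F → skip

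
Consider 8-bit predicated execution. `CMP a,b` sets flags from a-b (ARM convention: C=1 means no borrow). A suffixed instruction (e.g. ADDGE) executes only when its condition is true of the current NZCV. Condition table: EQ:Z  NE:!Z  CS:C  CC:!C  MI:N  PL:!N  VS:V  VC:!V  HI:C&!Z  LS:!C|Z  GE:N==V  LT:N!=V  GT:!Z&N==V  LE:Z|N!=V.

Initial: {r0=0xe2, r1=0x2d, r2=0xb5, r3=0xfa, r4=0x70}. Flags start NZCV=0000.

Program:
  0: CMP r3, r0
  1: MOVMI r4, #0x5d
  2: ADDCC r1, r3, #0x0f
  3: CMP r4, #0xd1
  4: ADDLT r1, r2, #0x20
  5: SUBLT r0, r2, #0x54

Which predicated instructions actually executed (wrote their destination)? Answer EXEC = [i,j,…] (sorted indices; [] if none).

EXEC = []

[0] flags=0010 → (cmp)
[1] flags=0010 MI?F → skip
[2] flags=0010 CC?F → skip
[3] flags=1001 → (cmp)
[4] flags=1001 LT?F → skip
[5] flags=1001 LT?F → skip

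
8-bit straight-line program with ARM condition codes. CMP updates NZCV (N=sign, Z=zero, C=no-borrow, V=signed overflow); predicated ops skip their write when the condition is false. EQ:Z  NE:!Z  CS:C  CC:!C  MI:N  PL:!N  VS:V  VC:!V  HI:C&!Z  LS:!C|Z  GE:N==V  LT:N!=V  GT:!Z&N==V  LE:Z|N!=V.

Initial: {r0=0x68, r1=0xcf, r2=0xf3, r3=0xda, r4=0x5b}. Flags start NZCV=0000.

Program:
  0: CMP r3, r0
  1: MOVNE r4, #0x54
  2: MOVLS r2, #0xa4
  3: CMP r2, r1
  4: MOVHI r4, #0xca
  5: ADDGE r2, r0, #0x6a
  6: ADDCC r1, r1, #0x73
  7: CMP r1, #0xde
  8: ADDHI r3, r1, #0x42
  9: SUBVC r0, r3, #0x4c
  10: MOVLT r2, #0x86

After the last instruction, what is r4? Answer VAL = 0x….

0: ✓ CMP  NZCV=0011
1: ✓ MOVNE  r4←0x54
2: · MOVLS
3: ✓ CMP  NZCV=0010
4: ✓ MOVHI  r4←0xca
5: ✓ ADDGE  r2←0xd2
6: · ADDCC
7: ✓ CMP  NZCV=1000
8: · ADDHI
9: ✓ SUBVC  r0←0x8e
10: ✓ MOVLT  r2←0x86

VAL = 0xca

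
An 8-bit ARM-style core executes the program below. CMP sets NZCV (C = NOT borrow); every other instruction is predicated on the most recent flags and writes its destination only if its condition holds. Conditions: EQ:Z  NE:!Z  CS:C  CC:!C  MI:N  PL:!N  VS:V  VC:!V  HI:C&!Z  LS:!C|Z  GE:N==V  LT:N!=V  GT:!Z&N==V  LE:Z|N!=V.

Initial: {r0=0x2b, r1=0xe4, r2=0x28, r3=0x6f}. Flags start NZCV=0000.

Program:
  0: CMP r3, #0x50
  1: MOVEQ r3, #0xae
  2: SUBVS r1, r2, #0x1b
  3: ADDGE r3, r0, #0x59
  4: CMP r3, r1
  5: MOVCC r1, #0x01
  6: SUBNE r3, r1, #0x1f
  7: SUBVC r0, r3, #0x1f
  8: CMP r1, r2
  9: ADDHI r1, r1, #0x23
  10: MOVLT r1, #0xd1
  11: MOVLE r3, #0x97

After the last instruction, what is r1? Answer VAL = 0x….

0: ✓ CMP  NZCV=0010
1: · MOVEQ
2: · SUBVS
3: ✓ ADDGE  r3←0x84
4: ✓ CMP  NZCV=1000
5: ✓ MOVCC  r1←0x01
6: ✓ SUBNE  r3←0xe2
7: ✓ SUBVC  r0←0xc3
8: ✓ CMP  NZCV=1000
9: · ADDHI
10: ✓ MOVLT  r1←0xd1
11: ✓ MOVLE  r3←0x97

VAL = 0xd1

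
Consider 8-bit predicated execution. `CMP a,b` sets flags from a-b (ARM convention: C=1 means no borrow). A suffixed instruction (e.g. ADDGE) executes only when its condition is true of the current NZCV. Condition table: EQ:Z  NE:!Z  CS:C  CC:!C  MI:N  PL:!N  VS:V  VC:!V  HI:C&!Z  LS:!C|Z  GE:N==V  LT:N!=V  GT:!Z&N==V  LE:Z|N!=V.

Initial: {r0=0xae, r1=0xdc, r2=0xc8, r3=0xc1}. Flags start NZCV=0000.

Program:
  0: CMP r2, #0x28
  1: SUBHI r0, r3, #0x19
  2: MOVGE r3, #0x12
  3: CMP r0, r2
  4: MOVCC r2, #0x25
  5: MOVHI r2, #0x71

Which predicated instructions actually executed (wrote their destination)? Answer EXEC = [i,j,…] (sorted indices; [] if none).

EXEC = [1,4]

0: ✓ CMP  NZCV=1010
1: ✓ SUBHI  r0←0xa8
2: · MOVGE
3: ✓ CMP  NZCV=1000
4: ✓ MOVCC  r2←0x25
5: · MOVHI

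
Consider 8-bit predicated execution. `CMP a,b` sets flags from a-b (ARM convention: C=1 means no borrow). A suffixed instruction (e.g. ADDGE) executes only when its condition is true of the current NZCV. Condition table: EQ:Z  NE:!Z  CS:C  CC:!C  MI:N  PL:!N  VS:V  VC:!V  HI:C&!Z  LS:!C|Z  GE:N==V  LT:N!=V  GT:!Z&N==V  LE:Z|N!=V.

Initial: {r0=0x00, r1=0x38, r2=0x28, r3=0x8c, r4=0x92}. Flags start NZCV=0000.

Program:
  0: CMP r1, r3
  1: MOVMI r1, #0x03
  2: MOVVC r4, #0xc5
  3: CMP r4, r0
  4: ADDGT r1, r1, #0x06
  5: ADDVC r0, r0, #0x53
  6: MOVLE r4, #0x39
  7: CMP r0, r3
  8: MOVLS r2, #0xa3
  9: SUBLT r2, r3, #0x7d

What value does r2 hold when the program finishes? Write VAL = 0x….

VAL = 0xa3

[0] flags=1001 → (cmp)
[1] flags=1001 MI?T → r1=0x03
[2] flags=1001 VC?F → skip
[3] flags=1010 → (cmp)
[4] flags=1010 GT?F → skip
[5] flags=1010 VC?T → r0=0x53
[6] flags=1010 LE?T → r4=0x39
[7] flags=1001 → (cmp)
[8] flags=1001 LS?T → r2=0xa3
[9] flags=1001 LT?F → skip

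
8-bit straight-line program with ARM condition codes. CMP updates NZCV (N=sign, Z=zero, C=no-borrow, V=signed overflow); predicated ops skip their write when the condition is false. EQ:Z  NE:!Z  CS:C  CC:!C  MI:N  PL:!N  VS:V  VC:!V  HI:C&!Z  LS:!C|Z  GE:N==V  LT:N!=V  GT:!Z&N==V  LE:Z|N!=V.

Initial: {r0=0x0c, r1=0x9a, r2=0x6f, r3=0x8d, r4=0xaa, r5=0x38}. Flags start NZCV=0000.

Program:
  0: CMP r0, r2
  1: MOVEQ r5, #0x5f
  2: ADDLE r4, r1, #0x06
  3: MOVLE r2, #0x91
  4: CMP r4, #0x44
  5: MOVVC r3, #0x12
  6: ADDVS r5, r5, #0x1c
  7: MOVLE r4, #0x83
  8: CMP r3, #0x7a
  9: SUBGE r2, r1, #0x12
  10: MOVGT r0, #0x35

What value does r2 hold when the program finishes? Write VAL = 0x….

VAL = 0x91

0: ✓ CMP  NZCV=1000
1: · MOVEQ
2: ✓ ADDLE  r4←0xa0
3: ✓ MOVLE  r2←0x91
4: ✓ CMP  NZCV=0011
5: · MOVVC
6: ✓ ADDVS  r5←0x54
7: ✓ MOVLE  r4←0x83
8: ✓ CMP  NZCV=0011
9: · SUBGE
10: · MOVGT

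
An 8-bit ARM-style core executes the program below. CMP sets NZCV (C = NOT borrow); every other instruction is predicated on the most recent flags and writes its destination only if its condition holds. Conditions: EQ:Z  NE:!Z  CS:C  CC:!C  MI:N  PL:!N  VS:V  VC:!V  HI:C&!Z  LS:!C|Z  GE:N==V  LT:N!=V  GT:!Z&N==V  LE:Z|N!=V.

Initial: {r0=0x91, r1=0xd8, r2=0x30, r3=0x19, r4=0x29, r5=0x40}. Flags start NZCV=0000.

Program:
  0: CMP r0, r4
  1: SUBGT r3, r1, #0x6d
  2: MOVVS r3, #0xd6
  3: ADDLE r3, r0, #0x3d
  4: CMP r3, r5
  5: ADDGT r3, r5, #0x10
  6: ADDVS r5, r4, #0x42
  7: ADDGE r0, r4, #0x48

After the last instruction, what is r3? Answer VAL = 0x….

VAL = 0xce

[0] flags=0011 → (cmp)
[1] flags=0011 GT?F → skip
[2] flags=0011 VS?T → r3=0xd6
[3] flags=0011 LE?T → r3=0xce
[4] flags=1010 → (cmp)
[5] flags=1010 GT?F → skip
[6] flags=1010 VS?F → skip
[7] flags=1010 GE?F → skip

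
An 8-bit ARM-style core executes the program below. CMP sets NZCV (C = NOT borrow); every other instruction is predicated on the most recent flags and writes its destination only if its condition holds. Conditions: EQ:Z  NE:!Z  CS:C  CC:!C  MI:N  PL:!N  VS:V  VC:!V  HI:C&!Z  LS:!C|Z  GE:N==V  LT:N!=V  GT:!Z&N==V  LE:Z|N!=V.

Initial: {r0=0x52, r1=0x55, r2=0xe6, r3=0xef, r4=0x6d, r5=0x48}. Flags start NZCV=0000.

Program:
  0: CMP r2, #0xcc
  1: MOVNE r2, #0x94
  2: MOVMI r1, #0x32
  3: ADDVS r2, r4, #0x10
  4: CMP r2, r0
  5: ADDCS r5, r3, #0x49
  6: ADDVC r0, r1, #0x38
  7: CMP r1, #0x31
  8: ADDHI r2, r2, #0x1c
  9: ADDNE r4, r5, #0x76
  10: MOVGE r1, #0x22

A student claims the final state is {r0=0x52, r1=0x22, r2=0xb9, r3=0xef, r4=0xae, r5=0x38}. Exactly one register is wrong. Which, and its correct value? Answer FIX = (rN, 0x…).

[0] flags=0010 → (cmp)
[1] flags=0010 NE?T → r2=0x94
[2] flags=0010 MI?F → skip
[3] flags=0010 VS?F → skip
[4] flags=0011 → (cmp)
[5] flags=0011 CS?T → r5=0x38
[6] flags=0011 VC?F → skip
[7] flags=0010 → (cmp)
[8] flags=0010 HI?T → r2=0xb0
[9] flags=0010 NE?T → r4=0xae
[10] flags=0010 GE?T → r1=0x22

FIX = (r2, 0xb0)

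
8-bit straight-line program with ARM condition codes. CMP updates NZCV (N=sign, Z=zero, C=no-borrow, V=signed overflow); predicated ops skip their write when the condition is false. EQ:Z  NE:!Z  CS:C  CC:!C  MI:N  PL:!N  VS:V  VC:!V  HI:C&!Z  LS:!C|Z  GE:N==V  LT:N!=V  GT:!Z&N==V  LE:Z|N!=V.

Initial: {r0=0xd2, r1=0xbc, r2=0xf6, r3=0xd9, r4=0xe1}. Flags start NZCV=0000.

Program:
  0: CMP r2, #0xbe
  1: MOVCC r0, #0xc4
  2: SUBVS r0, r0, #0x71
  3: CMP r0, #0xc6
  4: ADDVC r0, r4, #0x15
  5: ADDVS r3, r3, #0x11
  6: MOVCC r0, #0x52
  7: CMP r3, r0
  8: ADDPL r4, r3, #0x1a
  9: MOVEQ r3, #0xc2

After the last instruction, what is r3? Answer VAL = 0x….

0: ✓ CMP  NZCV=0010
1: · MOVCC
2: · SUBVS
3: ✓ CMP  NZCV=0010
4: ✓ ADDVC  r0←0xf6
5: · ADDVS
6: · MOVCC
7: ✓ CMP  NZCV=1000
8: · ADDPL
9: · MOVEQ

VAL = 0xd9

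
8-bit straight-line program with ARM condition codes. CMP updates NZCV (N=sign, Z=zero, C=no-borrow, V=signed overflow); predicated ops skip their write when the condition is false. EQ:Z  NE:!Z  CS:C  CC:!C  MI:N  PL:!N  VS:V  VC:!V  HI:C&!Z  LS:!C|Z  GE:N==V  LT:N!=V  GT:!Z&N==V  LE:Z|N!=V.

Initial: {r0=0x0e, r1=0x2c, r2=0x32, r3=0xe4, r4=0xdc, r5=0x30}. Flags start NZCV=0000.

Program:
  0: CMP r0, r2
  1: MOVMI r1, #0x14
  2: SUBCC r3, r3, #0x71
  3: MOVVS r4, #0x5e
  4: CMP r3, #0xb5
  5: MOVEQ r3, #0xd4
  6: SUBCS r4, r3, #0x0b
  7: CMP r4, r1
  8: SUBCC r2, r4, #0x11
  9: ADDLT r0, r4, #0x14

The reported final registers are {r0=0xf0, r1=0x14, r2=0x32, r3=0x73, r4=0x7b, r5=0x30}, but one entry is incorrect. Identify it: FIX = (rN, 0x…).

FIX = (r4, 0xdc)

0: ✓ CMP  NZCV=1000
1: ✓ MOVMI  r1←0x14
2: ✓ SUBCC  r3←0x73
3: · MOVVS
4: ✓ CMP  NZCV=1001
5: · MOVEQ
6: · SUBCS
7: ✓ CMP  NZCV=1010
8: · SUBCC
9: ✓ ADDLT  r0←0xf0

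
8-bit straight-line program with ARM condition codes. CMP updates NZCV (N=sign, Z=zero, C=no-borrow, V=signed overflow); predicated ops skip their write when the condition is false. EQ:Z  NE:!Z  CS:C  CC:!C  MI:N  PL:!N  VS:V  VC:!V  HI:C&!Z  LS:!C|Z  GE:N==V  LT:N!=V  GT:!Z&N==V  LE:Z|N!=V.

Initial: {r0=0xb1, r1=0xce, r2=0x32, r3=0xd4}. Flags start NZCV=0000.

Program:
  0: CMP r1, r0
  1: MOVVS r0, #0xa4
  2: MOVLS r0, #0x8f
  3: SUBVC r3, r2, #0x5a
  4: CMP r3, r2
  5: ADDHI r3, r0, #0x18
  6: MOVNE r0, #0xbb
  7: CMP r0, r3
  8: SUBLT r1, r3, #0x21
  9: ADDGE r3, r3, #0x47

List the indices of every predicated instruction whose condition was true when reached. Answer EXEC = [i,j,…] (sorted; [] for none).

EXEC = [3,5,6,8]

0: ✓ CMP  NZCV=0010
1: · MOVVS
2: · MOVLS
3: ✓ SUBVC  r3←0xd8
4: ✓ CMP  NZCV=1010
5: ✓ ADDHI  r3←0xc9
6: ✓ MOVNE  r0←0xbb
7: ✓ CMP  NZCV=1000
8: ✓ SUBLT  r1←0xa8
9: · ADDGE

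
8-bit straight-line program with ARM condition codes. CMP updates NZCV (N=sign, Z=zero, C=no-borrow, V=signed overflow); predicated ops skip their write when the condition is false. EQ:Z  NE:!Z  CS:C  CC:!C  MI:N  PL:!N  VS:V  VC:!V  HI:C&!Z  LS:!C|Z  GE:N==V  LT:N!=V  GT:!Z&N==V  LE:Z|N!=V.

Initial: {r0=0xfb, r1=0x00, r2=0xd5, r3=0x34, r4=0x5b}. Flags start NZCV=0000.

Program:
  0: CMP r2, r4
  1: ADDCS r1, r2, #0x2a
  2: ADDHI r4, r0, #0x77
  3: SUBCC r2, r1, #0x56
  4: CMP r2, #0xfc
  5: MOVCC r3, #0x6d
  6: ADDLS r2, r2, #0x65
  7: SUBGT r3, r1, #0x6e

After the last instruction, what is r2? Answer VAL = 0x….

0: ✓ CMP  NZCV=0011
1: ✓ ADDCS  r1←0xff
2: ✓ ADDHI  r4←0x72
3: · SUBCC
4: ✓ CMP  NZCV=1000
5: ✓ MOVCC  r3←0x6d
6: ✓ ADDLS  r2←0x3a
7: · SUBGT

VAL = 0x3a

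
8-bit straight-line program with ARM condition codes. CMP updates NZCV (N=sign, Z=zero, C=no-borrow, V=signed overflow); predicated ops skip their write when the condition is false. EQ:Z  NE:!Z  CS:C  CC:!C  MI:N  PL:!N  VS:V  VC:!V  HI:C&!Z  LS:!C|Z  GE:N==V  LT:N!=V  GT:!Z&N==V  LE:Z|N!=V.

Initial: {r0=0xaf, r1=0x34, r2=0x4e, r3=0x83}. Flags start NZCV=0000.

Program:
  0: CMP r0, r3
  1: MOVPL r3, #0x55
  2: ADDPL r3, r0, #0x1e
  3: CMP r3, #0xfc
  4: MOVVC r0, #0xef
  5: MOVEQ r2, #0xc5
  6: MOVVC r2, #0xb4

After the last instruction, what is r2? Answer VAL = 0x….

VAL = 0xb4

[0] flags=0010 → (cmp)
[1] flags=0010 PL?T → r3=0x55
[2] flags=0010 PL?T → r3=0xcd
[3] flags=1000 → (cmp)
[4] flags=1000 VC?T → r0=0xef
[5] flags=1000 EQ?F → skip
[6] flags=1000 VC?T → r2=0xb4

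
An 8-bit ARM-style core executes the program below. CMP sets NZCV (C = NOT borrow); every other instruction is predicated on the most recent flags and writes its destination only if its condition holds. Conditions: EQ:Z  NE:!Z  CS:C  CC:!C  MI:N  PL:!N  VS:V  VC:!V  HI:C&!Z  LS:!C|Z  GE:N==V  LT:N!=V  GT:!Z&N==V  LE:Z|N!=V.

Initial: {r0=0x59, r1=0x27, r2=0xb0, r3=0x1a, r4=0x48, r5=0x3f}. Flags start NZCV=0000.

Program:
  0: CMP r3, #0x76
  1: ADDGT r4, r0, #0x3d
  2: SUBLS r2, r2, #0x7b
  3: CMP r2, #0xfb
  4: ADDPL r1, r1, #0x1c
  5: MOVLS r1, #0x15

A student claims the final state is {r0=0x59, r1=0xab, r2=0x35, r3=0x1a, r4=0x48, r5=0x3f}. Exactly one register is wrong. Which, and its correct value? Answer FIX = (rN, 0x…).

0: ✓ CMP  NZCV=1000
1: · ADDGT
2: ✓ SUBLS  r2←0x35
3: ✓ CMP  NZCV=0000
4: ✓ ADDPL  r1←0x43
5: ✓ MOVLS  r1←0x15

FIX = (r1, 0x15)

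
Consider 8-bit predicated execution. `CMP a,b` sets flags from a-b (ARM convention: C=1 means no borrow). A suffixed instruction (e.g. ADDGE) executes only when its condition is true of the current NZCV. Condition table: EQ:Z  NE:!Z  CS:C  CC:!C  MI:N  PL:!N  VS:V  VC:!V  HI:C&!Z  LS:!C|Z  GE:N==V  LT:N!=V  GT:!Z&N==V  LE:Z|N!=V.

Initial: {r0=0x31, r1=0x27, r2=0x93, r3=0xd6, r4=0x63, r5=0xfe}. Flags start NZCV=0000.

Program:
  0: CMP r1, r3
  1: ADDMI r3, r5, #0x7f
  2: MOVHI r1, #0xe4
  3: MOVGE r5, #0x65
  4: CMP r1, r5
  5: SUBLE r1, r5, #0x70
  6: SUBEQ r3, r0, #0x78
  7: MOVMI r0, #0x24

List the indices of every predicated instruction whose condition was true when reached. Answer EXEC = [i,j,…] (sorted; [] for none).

0: ✓ CMP  NZCV=0000
1: · ADDMI
2: · MOVHI
3: ✓ MOVGE  r5←0x65
4: ✓ CMP  NZCV=1000
5: ✓ SUBLE  r1←0xf5
6: · SUBEQ
7: ✓ MOVMI  r0←0x24

EXEC = [3,5,7]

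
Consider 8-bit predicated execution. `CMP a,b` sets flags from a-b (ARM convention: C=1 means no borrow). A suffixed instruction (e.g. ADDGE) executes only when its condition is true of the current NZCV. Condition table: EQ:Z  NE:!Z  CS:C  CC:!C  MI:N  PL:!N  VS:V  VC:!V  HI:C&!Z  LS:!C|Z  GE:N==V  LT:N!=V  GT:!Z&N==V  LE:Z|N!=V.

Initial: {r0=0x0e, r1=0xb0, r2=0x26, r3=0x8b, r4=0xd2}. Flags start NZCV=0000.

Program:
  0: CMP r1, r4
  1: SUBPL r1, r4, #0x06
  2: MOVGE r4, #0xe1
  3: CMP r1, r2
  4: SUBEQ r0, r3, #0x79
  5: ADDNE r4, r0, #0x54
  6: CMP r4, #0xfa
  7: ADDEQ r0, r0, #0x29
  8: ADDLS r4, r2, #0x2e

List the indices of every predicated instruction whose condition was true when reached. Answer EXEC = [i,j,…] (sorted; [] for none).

EXEC = [5,8]

[0] flags=1000 → (cmp)
[1] flags=1000 PL?F → skip
[2] flags=1000 GE?F → skip
[3] flags=1010 → (cmp)
[4] flags=1010 EQ?F → skip
[5] flags=1010 NE?T → r4=0x62
[6] flags=0000 → (cmp)
[7] flags=0000 EQ?F → skip
[8] flags=0000 LS?T → r4=0x54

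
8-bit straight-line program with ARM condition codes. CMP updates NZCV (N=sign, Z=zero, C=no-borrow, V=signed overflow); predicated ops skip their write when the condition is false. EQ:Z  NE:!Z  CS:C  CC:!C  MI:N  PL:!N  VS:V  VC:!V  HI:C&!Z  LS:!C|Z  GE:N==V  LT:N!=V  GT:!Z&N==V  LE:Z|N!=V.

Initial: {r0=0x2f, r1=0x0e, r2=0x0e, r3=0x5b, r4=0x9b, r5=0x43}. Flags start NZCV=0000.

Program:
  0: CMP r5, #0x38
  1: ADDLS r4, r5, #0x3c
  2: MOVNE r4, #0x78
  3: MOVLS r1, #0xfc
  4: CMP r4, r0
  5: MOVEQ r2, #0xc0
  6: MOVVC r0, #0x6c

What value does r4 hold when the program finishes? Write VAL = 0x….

[0] flags=0010 → (cmp)
[1] flags=0010 LS?F → skip
[2] flags=0010 NE?T → r4=0x78
[3] flags=0010 LS?F → skip
[4] flags=0010 → (cmp)
[5] flags=0010 EQ?F → skip
[6] flags=0010 VC?T → r0=0x6c

VAL = 0x78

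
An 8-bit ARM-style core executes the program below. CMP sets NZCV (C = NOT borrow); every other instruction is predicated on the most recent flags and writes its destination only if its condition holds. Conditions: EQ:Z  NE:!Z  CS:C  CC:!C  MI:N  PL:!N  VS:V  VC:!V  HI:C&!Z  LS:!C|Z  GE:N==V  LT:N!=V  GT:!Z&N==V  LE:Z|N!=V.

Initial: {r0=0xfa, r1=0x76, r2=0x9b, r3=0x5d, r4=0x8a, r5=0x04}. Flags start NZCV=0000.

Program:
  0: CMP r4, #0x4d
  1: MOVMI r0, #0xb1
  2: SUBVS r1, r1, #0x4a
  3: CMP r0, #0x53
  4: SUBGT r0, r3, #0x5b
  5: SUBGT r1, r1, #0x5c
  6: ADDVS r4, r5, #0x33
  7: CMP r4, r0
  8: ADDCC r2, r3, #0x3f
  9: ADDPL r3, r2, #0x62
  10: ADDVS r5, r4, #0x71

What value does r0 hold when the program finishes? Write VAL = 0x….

0: ✓ CMP  NZCV=0011
1: · MOVMI
2: ✓ SUBVS  r1←0x2c
3: ✓ CMP  NZCV=1010
4: · SUBGT
5: · SUBGT
6: · ADDVS
7: ✓ CMP  NZCV=1000
8: ✓ ADDCC  r2←0x9c
9: · ADDPL
10: · ADDVS

VAL = 0xfa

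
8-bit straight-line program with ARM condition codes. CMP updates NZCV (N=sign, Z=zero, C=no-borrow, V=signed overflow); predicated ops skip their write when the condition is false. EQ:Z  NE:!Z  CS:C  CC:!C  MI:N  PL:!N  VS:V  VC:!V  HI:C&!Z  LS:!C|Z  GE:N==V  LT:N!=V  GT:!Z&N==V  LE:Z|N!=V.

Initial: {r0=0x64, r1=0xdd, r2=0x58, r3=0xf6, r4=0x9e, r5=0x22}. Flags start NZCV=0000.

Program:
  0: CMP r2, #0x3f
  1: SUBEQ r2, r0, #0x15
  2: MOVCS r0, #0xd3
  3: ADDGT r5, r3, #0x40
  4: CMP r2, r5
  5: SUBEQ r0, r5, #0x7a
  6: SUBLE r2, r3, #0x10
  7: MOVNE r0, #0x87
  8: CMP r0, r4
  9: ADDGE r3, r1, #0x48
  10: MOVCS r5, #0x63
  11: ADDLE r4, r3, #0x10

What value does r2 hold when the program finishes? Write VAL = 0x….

VAL = 0x58

0: ✓ CMP  NZCV=0010
1: · SUBEQ
2: ✓ MOVCS  r0←0xd3
3: ✓ ADDGT  r5←0x36
4: ✓ CMP  NZCV=0010
5: · SUBEQ
6: · SUBLE
7: ✓ MOVNE  r0←0x87
8: ✓ CMP  NZCV=1000
9: · ADDGE
10: · MOVCS
11: ✓ ADDLE  r4←0x06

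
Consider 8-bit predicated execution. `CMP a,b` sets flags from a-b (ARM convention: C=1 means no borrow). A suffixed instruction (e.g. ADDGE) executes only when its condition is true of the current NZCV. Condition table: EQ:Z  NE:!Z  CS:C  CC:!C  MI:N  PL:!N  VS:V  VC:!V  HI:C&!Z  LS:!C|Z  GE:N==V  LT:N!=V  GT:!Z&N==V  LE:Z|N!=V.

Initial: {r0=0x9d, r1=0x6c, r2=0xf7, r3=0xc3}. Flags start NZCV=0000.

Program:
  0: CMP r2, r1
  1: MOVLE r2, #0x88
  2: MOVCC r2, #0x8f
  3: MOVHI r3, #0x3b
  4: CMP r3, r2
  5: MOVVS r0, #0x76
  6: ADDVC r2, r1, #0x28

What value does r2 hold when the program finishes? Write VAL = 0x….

[0] flags=1010 → (cmp)
[1] flags=1010 LE?T → r2=0x88
[2] flags=1010 CC?F → skip
[3] flags=1010 HI?T → r3=0x3b
[4] flags=1001 → (cmp)
[5] flags=1001 VS?T → r0=0x76
[6] flags=1001 VC?F → skip

VAL = 0x88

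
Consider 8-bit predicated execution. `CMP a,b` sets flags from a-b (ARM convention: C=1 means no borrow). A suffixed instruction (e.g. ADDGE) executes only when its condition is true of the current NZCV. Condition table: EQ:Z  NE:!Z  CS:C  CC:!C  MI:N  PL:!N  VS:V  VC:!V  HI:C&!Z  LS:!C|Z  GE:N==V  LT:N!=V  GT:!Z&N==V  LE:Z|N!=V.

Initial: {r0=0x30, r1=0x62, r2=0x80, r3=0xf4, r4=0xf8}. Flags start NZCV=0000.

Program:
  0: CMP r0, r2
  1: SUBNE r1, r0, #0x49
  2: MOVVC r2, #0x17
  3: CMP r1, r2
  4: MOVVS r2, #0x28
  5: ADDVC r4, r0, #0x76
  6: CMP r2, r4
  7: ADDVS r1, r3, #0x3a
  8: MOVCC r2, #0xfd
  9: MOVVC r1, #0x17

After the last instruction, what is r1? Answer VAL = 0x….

VAL = 0x17

[0] flags=1001 → (cmp)
[1] flags=1001 NE?T → r1=0xe7
[2] flags=1001 VC?F → skip
[3] flags=0010 → (cmp)
[4] flags=0010 VS?F → skip
[5] flags=0010 VC?T → r4=0xa6
[6] flags=1000 → (cmp)
[7] flags=1000 VS?F → skip
[8] flags=1000 CC?T → r2=0xfd
[9] flags=1000 VC?T → r1=0x17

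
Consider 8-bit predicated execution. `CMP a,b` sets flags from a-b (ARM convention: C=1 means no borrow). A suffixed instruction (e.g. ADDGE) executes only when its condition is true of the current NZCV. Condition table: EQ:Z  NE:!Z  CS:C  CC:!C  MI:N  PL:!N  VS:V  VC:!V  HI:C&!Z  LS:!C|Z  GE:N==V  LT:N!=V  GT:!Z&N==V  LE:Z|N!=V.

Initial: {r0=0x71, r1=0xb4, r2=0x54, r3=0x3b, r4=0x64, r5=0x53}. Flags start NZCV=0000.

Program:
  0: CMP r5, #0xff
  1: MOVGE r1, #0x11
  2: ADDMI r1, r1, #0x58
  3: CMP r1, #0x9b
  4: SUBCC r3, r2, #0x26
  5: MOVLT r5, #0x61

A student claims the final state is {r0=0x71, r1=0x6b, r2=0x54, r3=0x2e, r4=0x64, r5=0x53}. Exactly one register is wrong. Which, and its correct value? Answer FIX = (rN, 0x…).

0: ✓ CMP  NZCV=0000
1: ✓ MOVGE  r1←0x11
2: · ADDMI
3: ✓ CMP  NZCV=0000
4: ✓ SUBCC  r3←0x2e
5: · MOVLT

FIX = (r1, 0x11)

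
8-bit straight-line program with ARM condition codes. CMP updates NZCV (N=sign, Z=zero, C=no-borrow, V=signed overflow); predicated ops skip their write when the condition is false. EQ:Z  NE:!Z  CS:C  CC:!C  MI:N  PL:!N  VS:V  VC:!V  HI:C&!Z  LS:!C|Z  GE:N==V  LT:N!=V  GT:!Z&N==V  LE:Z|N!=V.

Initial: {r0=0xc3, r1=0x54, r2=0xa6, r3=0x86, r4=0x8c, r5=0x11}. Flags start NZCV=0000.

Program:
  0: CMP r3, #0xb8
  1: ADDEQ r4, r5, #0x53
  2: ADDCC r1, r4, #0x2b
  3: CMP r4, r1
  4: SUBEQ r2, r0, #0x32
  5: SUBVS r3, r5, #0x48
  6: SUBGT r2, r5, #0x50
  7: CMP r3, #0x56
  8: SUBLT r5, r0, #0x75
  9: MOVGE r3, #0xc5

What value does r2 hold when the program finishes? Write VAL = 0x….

VAL = 0xa6

[0] flags=1000 → (cmp)
[1] flags=1000 EQ?F → skip
[2] flags=1000 CC?T → r1=0xb7
[3] flags=1000 → (cmp)
[4] flags=1000 EQ?F → skip
[5] flags=1000 VS?F → skip
[6] flags=1000 GT?F → skip
[7] flags=0011 → (cmp)
[8] flags=0011 LT?T → r5=0x4e
[9] flags=0011 GE?F → skip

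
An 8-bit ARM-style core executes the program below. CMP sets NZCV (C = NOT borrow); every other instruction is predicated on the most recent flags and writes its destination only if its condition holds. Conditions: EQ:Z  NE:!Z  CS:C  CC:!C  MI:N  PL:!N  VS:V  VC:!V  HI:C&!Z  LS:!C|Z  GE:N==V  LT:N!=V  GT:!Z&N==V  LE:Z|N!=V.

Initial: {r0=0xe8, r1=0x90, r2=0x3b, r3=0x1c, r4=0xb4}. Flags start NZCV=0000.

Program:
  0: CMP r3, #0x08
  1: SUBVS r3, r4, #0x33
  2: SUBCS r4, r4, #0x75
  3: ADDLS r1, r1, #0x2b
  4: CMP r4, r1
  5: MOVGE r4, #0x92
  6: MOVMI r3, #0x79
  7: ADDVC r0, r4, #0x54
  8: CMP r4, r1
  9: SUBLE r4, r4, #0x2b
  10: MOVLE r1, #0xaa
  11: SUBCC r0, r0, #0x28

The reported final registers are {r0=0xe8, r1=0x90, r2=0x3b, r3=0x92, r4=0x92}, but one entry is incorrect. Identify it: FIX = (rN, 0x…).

[0] flags=0010 → (cmp)
[1] flags=0010 VS?F → skip
[2] flags=0010 CS?T → r4=0x3f
[3] flags=0010 LS?F → skip
[4] flags=1001 → (cmp)
[5] flags=1001 GE?T → r4=0x92
[6] flags=1001 MI?T → r3=0x79
[7] flags=1001 VC?F → skip
[8] flags=0010 → (cmp)
[9] flags=0010 LE?F → skip
[10] flags=0010 LE?F → skip
[11] flags=0010 CC?F → skip

FIX = (r3, 0x79)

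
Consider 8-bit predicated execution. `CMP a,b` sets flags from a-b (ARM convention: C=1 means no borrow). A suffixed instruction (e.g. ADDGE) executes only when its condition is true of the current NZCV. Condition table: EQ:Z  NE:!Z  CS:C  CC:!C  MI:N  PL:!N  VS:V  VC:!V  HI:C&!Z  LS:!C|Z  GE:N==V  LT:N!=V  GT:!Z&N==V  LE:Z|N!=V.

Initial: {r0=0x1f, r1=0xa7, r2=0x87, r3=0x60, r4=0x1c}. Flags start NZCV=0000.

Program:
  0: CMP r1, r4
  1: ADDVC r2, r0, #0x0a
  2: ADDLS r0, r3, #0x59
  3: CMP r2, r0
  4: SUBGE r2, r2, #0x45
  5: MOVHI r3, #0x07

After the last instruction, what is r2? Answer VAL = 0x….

VAL = 0xe4

0: ✓ CMP  NZCV=1010
1: ✓ ADDVC  r2←0x29
2: · ADDLS
3: ✓ CMP  NZCV=0010
4: ✓ SUBGE  r2←0xe4
5: ✓ MOVHI  r3←0x07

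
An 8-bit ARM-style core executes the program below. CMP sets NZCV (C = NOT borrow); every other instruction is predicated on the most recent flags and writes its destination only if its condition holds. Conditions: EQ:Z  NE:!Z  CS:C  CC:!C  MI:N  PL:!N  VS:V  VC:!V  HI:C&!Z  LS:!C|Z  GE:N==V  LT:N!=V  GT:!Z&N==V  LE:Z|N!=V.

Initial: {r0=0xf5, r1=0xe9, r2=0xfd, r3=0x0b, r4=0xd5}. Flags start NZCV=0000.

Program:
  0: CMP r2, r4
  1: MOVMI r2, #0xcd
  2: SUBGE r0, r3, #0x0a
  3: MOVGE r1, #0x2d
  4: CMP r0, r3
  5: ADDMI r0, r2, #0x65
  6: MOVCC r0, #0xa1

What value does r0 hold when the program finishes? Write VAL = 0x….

VAL = 0xa1

0: ✓ CMP  NZCV=0010
1: · MOVMI
2: ✓ SUBGE  r0←0x01
3: ✓ MOVGE  r1←0x2d
4: ✓ CMP  NZCV=1000
5: ✓ ADDMI  r0←0x62
6: ✓ MOVCC  r0←0xa1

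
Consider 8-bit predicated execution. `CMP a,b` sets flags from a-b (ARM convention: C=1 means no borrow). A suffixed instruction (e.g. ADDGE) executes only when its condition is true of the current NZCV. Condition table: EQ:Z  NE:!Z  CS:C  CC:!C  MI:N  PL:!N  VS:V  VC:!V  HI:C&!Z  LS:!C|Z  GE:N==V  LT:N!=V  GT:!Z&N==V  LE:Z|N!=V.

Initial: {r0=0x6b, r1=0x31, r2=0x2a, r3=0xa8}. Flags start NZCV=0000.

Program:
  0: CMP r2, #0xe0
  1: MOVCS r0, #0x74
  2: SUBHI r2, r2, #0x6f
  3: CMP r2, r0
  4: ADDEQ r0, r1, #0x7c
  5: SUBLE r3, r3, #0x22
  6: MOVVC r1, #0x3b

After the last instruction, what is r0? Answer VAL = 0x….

VAL = 0x6b

[0] flags=0000 → (cmp)
[1] flags=0000 CS?F → skip
[2] flags=0000 HI?F → skip
[3] flags=1000 → (cmp)
[4] flags=1000 EQ?F → skip
[5] flags=1000 LE?T → r3=0x86
[6] flags=1000 VC?T → r1=0x3b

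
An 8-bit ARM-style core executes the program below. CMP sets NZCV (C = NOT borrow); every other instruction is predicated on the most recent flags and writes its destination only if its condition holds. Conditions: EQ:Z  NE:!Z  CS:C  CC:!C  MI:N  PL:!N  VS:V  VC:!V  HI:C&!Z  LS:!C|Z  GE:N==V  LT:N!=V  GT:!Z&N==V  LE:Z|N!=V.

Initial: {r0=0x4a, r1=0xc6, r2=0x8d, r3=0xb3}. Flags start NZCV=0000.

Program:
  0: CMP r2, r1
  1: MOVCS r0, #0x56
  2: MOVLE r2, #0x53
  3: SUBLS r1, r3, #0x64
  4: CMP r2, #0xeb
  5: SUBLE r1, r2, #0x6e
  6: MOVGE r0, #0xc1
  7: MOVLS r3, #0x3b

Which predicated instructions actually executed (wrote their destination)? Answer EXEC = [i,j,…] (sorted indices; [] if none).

EXEC = [2,3,6,7]

0: ✓ CMP  NZCV=1000
1: · MOVCS
2: ✓ MOVLE  r2←0x53
3: ✓ SUBLS  r1←0x4f
4: ✓ CMP  NZCV=0000
5: · SUBLE
6: ✓ MOVGE  r0←0xc1
7: ✓ MOVLS  r3←0x3b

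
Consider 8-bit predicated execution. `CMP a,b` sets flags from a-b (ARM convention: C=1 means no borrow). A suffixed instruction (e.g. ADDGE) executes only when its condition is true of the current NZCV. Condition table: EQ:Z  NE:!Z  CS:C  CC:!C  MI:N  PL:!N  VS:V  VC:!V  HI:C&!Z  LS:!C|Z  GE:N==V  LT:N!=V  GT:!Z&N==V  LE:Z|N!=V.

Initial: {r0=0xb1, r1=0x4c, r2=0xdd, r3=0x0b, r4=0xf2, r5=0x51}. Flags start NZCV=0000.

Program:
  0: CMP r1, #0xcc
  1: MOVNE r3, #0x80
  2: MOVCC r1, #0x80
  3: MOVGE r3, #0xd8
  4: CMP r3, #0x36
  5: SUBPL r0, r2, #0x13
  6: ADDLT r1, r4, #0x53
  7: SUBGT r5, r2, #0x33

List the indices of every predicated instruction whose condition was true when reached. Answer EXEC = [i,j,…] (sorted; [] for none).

EXEC = [1,2,3,6]

[0] flags=1001 → (cmp)
[1] flags=1001 NE?T → r3=0x80
[2] flags=1001 CC?T → r1=0x80
[3] flags=1001 GE?T → r3=0xd8
[4] flags=1010 → (cmp)
[5] flags=1010 PL?F → skip
[6] flags=1010 LT?T → r1=0x45
[7] flags=1010 GT?F → skip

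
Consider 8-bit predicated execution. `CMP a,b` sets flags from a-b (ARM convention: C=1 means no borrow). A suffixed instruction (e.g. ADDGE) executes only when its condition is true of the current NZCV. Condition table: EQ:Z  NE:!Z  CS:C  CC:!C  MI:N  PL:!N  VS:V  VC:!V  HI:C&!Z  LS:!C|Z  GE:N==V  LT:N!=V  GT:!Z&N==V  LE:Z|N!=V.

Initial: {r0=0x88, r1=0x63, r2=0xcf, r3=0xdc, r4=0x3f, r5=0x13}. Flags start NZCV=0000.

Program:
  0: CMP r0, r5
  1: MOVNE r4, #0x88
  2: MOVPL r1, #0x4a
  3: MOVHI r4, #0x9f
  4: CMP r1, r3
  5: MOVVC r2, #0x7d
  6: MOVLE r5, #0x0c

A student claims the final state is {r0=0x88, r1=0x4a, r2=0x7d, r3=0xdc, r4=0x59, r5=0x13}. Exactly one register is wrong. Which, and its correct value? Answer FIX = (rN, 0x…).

FIX = (r4, 0x9f)

[0] flags=0011 → (cmp)
[1] flags=0011 NE?T → r4=0x88
[2] flags=0011 PL?T → r1=0x4a
[3] flags=0011 HI?T → r4=0x9f
[4] flags=0000 → (cmp)
[5] flags=0000 VC?T → r2=0x7d
[6] flags=0000 LE?F → skip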